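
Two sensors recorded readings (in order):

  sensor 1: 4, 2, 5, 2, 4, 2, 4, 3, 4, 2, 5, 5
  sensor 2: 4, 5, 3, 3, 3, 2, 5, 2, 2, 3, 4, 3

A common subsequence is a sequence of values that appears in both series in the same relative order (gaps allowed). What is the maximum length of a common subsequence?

Match 4 (sensor 1 #1, sensor 2 #1), then 2 (sensor 1 #2, sensor 2 #6), then 5 (sensor 1 #3, sensor 2 #7), then 2 (sensor 1 #4, sensor 2 #8), then 2 (sensor 1 #6, sensor 2 #9), then 4 (sensor 1 #7, sensor 2 #11), then 3 (sensor 1 #8, sensor 2 #12) — 7 values in the same relative order in both. Since dp[12][12] = 7, nothing longer is possible.

7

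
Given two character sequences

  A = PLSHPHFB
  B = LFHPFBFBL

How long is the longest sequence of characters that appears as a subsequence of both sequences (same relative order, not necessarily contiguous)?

5

One common subsequence of length 5: L [2,1], H [4,3], P [5,4], F [7,7], B [8,8]. dp[8][9] = 5 confirms this is the maximum.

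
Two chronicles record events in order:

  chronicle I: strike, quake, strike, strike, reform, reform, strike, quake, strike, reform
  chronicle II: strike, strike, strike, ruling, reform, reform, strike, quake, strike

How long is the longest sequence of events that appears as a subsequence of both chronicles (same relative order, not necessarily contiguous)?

8

Match strike [1,1], strike [3,2], strike [4,3], reform [5,5], reform [6,6], strike [7,7], quake [8,8], strike [9,9] — 8 events in the same relative order in both, and the DP table's final entry dp[10][9] is also 8, so no common subsequence is longer.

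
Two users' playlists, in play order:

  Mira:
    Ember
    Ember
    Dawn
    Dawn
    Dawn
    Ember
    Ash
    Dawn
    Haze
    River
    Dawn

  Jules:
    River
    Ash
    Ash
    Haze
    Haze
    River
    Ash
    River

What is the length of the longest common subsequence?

3

One common subsequence of length 3: Ash [7,3], then Haze [9,5], then River [10,8], and the DP table's final entry dp[11][8] is also 3, so no common subsequence is longer.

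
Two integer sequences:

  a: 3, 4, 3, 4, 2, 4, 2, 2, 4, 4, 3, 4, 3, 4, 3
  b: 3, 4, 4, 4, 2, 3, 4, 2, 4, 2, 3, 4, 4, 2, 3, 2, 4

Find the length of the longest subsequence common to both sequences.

11

Taking 3 (a #1, b #1), then 4 (a #2, b #4), then 3 (a #3, b #6), then 4 (a #4, b #7), then 2 (a #5, b #8), then 4 (a #6, b #9), then 2 (a #7, b #10), then 4 (a #9, b #12), then 4 (a #10, b #13), then 3 (a #11, b #15), then 4 (a #14, b #17) gives a common subsequence of length 11. dp[15][17] = 11 confirms this is the maximum.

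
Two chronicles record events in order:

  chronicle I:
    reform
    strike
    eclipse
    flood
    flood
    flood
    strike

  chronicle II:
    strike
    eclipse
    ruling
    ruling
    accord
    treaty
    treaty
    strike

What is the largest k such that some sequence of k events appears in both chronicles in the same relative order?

One common subsequence of length 3: strike at chronicle I[2]=chronicle II[1], then eclipse at chronicle I[3]=chronicle II[2], then strike at chronicle I[7]=chronicle II[8]. dp[7][8] = 3 confirms this is the maximum.

3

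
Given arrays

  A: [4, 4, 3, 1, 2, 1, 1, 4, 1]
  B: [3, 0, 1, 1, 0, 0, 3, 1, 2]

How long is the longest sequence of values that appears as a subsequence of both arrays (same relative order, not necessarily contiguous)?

Let dp[i][j] be the LCS length of the first i values of A and the first j values of B. dp[i][j] = dp[i-1][j-1]+1 when the i-th and j-th values match, else max(dp[i-1][j], dp[i][j-1]).
    ·  3  0  1  1  0  0  3  1  2
 ·  0  0  0  0  0  0  0  0  0  0
 4  0  0  0  0  0  0  0  0  0  0
 4  0  0  0  0  0  0  0  0  0  0
 3  0  1  1  1  1  1  1  1  1  1
 1  0  1  1  2  2  2  2  2  2  2
 2  0  1  1  2  2  2  2  2  2  3
 1  0  1  1  2  3  3  3  3  3  3
 1  0  1  1  2  3  3  3  3  4  4
 4  0  1  1  2  3  3  3  3  4  4
 1  0  1  1  2  3  3  3  3  4  4
dp[9][9] = 4. One LCS (by backtracking along matches): 3, 1, 1, 1.

4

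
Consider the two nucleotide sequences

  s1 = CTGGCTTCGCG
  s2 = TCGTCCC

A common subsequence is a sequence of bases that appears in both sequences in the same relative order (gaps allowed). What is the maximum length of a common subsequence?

5

Taking C [1,2]; then T [2,4]; then C [5,5]; then C [8,6]; then C [10,7] gives a common subsequence of length 5. The LCS DP gives dp[11][7] = 5, so this is optimal.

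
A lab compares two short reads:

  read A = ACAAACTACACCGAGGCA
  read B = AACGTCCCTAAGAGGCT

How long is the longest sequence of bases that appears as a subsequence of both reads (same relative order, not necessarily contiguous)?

One common subsequence of length 12: A (read A #4, read B #1) → A (read A #5, read B #2) → C (read A #6, read B #3) → T (read A #7, read B #5) → C (read A #9, read B #6) → C (read A #11, read B #7) → C (read A #12, read B #8) → G (read A #13, read B #12) → A (read A #14, read B #13) → G (read A #15, read B #14) → G (read A #16, read B #15) → C (read A #17, read B #16), and the DP table's final entry dp[18][17] is also 12, so no common subsequence is longer.

12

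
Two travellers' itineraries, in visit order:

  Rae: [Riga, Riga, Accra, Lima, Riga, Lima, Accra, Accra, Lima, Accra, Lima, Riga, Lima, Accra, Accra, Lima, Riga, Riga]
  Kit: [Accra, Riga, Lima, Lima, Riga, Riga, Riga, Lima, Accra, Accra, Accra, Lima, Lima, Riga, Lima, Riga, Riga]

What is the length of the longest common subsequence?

12

Match Riga (Rae #1, Kit #5); then Riga (Rae #2, Kit #6); then Riga (Rae #5, Kit #7); then Lima (Rae #6, Kit #8); then Accra (Rae #7, Kit #10); then Accra (Rae #8, Kit #11); then Lima (Rae #9, Kit #12); then Lima (Rae #11, Kit #13); then Riga (Rae #12, Kit #14); then Lima (Rae #16, Kit #15); then Riga (Rae #17, Kit #16); then Riga (Rae #18, Kit #17) — 12 stops in the same relative order in both, and the DP table's final entry dp[18][17] is also 12, so no common subsequence is longer.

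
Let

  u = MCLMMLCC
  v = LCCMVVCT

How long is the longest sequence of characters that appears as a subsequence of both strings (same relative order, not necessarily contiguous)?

3

Match C (u #2, v #3), M (u #4, v #4), C (u #7, v #7) — 3 characters in the same relative order in both. dp[8][8] = 3 confirms this is the maximum.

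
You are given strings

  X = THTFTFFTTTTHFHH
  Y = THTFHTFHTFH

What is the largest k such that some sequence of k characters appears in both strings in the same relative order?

Taking T at X[1]=Y[1], then H at X[2]=Y[2], then T at X[3]=Y[3], then F at X[4]=Y[4], then T at X[5]=Y[6], then F at X[6]=Y[7], then T at X[11]=Y[9], then F at X[13]=Y[10], then H at X[15]=Y[11] gives a common subsequence of length 9, and the DP table's final entry dp[15][11] is also 9, so no common subsequence is longer.

9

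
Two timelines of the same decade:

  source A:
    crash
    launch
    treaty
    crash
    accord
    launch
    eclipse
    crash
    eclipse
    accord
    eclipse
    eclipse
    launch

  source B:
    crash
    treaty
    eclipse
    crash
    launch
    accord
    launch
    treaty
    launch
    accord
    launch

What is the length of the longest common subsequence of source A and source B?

One common subsequence of length 7: crash (source A #1, source B #1), treaty (source A #3, source B #2), crash (source A #4, source B #4), accord (source A #5, source B #6), launch (source A #6, source B #9), accord (source A #10, source B #10), launch (source A #13, source B #11). dp[13][11] = 7 confirms this is the maximum.

7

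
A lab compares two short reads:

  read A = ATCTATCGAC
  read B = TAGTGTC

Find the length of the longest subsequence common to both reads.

5

Pick T (read A #4, read B #1) → A (read A #5, read B #2) → T (read A #6, read B #4) → G (read A #8, read B #5) → C (read A #10, read B #7); all 5 bases appear in both, in order. dp[10][7] = 5 confirms this is the maximum.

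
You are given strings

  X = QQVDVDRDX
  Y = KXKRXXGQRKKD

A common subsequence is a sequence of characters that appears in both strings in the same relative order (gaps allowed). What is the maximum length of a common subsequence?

3

One common subsequence of length 3: Q at X[2]=Y[8], then R at X[7]=Y[9], then D at X[8]=Y[12]. Since dp[9][12] = 3, nothing longer is possible.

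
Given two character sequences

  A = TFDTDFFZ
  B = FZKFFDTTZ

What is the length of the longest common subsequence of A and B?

4

Taking F at A[2]=B[5], D at A[3]=B[6], T at A[4]=B[8], Z at A[8]=B[9] gives a common subsequence of length 4, and the DP table's final entry dp[8][9] is also 4, so no common subsequence is longer.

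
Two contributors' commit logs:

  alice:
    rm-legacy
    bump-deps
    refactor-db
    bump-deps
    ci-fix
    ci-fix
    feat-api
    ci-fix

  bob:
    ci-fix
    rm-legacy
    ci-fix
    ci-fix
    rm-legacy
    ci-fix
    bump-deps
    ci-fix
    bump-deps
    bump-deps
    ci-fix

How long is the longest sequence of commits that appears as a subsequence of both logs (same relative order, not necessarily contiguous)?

Match rm-legacy (alice #1, bob #5) → bump-deps (alice #2, bob #9) → bump-deps (alice #4, bob #10) → ci-fix (alice #8, bob #11) — 4 commits in the same relative order in both. Since dp[8][11] = 4, nothing longer is possible.

4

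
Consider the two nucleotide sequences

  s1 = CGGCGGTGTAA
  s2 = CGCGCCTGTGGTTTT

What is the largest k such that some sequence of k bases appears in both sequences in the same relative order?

One common subsequence of length 8: C (s1 #1, s2 #1), G (s1 #2, s2 #2), G (s1 #3, s2 #4), C (s1 #4, s2 #6), G (s1 #5, s2 #10), G (s1 #6, s2 #11), T (s1 #7, s2 #14), T (s1 #9, s2 #15). dp[11][15] = 8 confirms this is the maximum.

8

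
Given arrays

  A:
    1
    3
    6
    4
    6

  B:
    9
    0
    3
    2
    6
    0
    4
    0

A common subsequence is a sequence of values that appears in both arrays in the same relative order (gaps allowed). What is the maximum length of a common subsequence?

3

Let dp[i][j] be the LCS length of the first i values of A and the first j values of B. dp[i][j] = dp[i-1][j-1]+1 when the i-th and j-th values match, else max(dp[i-1][j], dp[i][j-1]).
    ·  9  0  3  2  6  0  4  0
 ·  0  0  0  0  0  0  0  0  0
 1  0  0  0  0  0  0  0  0  0
 3  0  0  0  1  1  1  1  1  1
 6  0  0  0  1  1  2  2  2  2
 4  0  0  0  1  1  2  2  3  3
 6  0  0  0  1  1  2  2  3  3
dp[5][8] = 3. One LCS (by backtracking along matches): 3, 6, 4.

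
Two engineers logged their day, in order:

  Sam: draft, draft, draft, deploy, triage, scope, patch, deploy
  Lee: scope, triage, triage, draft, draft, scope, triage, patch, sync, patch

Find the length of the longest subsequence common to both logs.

Match draft at Sam[1]=Lee[4]; then draft at Sam[2]=Lee[5]; then triage at Sam[5]=Lee[7]; then patch at Sam[7]=Lee[10] — 4 tasks in the same relative order in both. The LCS DP gives dp[8][10] = 4, so this is optimal.

4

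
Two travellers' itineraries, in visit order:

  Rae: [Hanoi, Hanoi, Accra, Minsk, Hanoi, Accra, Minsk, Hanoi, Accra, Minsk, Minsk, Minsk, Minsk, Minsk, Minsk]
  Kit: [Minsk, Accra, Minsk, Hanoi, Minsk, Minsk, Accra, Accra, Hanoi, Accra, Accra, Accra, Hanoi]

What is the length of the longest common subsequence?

Taking Accra (Rae #3, Kit #2), then Minsk (Rae #4, Kit #3), then Hanoi (Rae #5, Kit #4), then Accra (Rae #6, Kit #8), then Hanoi (Rae #8, Kit #9), then Accra (Rae #9, Kit #12) gives a common subsequence of length 6, and the DP table's final entry dp[15][13] is also 6, so no common subsequence is longer.

6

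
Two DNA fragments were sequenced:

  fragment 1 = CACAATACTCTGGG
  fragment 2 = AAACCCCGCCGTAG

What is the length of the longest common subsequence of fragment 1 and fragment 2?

8

One common subsequence of length 8: A (fragment 1 #2, fragment 2 #1), A (fragment 1 #4, fragment 2 #2), A (fragment 1 #5, fragment 2 #3), C (fragment 1 #8, fragment 2 #6), C (fragment 1 #10, fragment 2 #7), G (fragment 1 #12, fragment 2 #8), G (fragment 1 #13, fragment 2 #11), G (fragment 1 #14, fragment 2 #14). Since dp[14][14] = 8, nothing longer is possible.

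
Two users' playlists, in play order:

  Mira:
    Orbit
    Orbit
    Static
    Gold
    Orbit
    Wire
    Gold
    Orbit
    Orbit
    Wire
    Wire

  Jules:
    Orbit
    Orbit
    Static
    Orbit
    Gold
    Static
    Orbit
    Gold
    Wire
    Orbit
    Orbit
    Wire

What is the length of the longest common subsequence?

Pick Orbit at Mira[1]=Jules[1] → Orbit at Mira[2]=Jules[2] → Static at Mira[3]=Jules[3] → Gold at Mira[4]=Jules[5] → Orbit at Mira[5]=Jules[7] → Wire at Mira[6]=Jules[9] → Orbit at Mira[8]=Jules[10] → Orbit at Mira[9]=Jules[11] → Wire at Mira[11]=Jules[12]; all 9 songs appear in both, in order. The LCS DP gives dp[11][12] = 9, so this is optimal.

9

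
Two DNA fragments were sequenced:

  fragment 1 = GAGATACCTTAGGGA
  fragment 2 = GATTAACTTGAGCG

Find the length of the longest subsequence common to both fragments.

10

One common subsequence of length 10: G (fragment 1 #1, fragment 2 #1), then A (fragment 1 #2, fragment 2 #2), then A (fragment 1 #4, fragment 2 #5), then A (fragment 1 #6, fragment 2 #6), then C (fragment 1 #8, fragment 2 #7), then T (fragment 1 #9, fragment 2 #8), then T (fragment 1 #10, fragment 2 #9), then A (fragment 1 #11, fragment 2 #11), then G (fragment 1 #12, fragment 2 #12), then G (fragment 1 #14, fragment 2 #14). Since dp[15][14] = 10, nothing longer is possible.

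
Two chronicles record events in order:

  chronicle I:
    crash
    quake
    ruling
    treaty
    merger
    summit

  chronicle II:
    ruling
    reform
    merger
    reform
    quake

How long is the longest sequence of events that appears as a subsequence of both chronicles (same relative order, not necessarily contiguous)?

One common subsequence of length 2: ruling (chronicle I #3, chronicle II #1); then merger (chronicle I #5, chronicle II #3). The LCS DP gives dp[6][5] = 2, so this is optimal.

2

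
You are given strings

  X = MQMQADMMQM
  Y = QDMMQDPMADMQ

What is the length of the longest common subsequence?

7

Pick M [1,4], Q [2,5], M [3,8], A [5,9], D [6,10], M [8,11], Q [9,12]; all 7 characters appear in both, in order. Since dp[10][12] = 7, nothing longer is possible.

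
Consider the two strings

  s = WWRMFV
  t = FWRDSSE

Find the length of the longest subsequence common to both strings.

Match W (s #2, t #2), R (s #3, t #3) — 2 characters in the same relative order in both. dp[6][7] = 2 confirms this is the maximum.

2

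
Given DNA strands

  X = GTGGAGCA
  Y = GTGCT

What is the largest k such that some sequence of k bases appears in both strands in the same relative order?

4

Let dp[i][j] be the LCS length of the first i bases of X and the first j bases of Y. dp[i][j] = dp[i-1][j-1]+1 when the i-th and j-th bases match, else max(dp[i-1][j], dp[i][j-1]).
    ·  G  T  G  C  T
 ·  0  0  0  0  0  0
 G  0  1  1  1  1  1
 T  0  1  2  2  2  2
 G  0  1  2  3  3  3
 G  0  1  2  3  3  3
 A  0  1  2  3  3  3
 G  0  1  2  3  3  3
 C  0  1  2  3  4  4
 A  0  1  2  3  4  4
dp[8][5] = 4. One LCS (by backtracking along matches): GTGC.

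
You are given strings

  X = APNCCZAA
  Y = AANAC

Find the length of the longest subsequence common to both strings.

Let dp[i][j] be the LCS length of the first i characters of X and the first j characters of Y. dp[i][j] = dp[i-1][j-1]+1 when the i-th and j-th characters match, else max(dp[i-1][j], dp[i][j-1]).
    ·  A  A  N  A  C
 ·  0  0  0  0  0  0
 A  0  1  1  1  1  1
 P  0  1  1  1  1  1
 N  0  1  1  2  2  2
 C  0  1  1  2  2  3
 C  0  1  1  2  2  3
 Z  0  1  1  2  2  3
 A  0  1  2  2  3  3
 A  0  1  2  2  3  3
dp[8][5] = 3. One LCS (by backtracking along matches): ANC.

3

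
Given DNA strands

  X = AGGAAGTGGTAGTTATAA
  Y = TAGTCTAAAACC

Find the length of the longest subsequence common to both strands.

Pick A (X #5, Y #2), then G (X #6, Y #3), then T (X #7, Y #4), then T (X #10, Y #6), then A (X #11, Y #7), then A (X #15, Y #8), then A (X #17, Y #9), then A (X #18, Y #10); all 8 bases appear in both, in order. Since dp[18][12] = 8, nothing longer is possible.

8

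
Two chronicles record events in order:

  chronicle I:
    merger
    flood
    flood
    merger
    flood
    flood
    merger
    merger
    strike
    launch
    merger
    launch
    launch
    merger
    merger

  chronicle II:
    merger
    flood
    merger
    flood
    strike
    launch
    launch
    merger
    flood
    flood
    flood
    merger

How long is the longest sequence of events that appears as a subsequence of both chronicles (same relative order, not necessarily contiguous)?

Pick merger at chronicle I[1]=chronicle II[1], flood at chronicle I[3]=chronicle II[2], merger at chronicle I[4]=chronicle II[3], flood at chronicle I[6]=chronicle II[4], strike at chronicle I[9]=chronicle II[5], launch at chronicle I[12]=chronicle II[6], launch at chronicle I[13]=chronicle II[7], merger at chronicle I[14]=chronicle II[8], merger at chronicle I[15]=chronicle II[12]; all 9 events appear in both, in order. The LCS DP gives dp[15][12] = 9, so this is optimal.

9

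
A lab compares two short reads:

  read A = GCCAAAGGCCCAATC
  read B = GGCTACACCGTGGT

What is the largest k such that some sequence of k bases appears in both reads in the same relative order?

7

One common subsequence of length 7: G (read A #1, read B #2), then C (read A #2, read B #3), then C (read A #3, read B #6), then A (read A #4, read B #7), then G (read A #7, read B #12), then G (read A #8, read B #13), then T (read A #14, read B #14). dp[15][14] = 7 confirms this is the maximum.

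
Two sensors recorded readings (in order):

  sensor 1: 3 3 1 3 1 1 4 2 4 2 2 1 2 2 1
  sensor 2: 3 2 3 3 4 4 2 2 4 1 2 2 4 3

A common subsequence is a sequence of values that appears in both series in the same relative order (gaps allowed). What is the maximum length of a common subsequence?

Match 3 (sensor 1 #1, sensor 2 #1), 3 (sensor 1 #2, sensor 2 #3), 3 (sensor 1 #4, sensor 2 #4), 4 (sensor 1 #7, sensor 2 #5), 4 (sensor 1 #9, sensor 2 #6), 2 (sensor 1 #10, sensor 2 #7), 2 (sensor 1 #11, sensor 2 #8), 1 (sensor 1 #12, sensor 2 #10), 2 (sensor 1 #13, sensor 2 #11), 2 (sensor 1 #14, sensor 2 #12) — 10 values in the same relative order in both, and the DP table's final entry dp[15][14] is also 10, so no common subsequence is longer.

10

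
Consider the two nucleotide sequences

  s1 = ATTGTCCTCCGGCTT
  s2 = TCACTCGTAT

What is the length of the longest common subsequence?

Match T (s1 #5, s2 #1); then C (s1 #6, s2 #2); then C (s1 #7, s2 #4); then T (s1 #8, s2 #5); then C (s1 #10, s2 #6); then G (s1 #12, s2 #7); then T (s1 #14, s2 #8); then T (s1 #15, s2 #10) — 8 bases in the same relative order in both. Since dp[15][10] = 8, nothing longer is possible.

8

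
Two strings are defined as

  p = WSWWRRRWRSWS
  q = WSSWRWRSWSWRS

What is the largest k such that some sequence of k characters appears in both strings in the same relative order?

9

Pick W (p #1, q #1); then S (p #2, q #3); then W (p #3, q #4); then W (p #4, q #6); then R (p #5, q #7); then W (p #8, q #9); then S (p #10, q #10); then W (p #11, q #11); then S (p #12, q #13); all 9 characters appear in both, in order. dp[12][13] = 9 confirms this is the maximum.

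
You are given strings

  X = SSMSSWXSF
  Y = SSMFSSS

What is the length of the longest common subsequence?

6

Let dp[i][j] be the LCS length of the first i characters of X and the first j characters of Y. dp[i][j] = dp[i-1][j-1]+1 when the i-th and j-th characters match, else max(dp[i-1][j], dp[i][j-1]).
    ·  S  S  M  F  S  S  S
 ·  0  0  0  0  0  0  0  0
 S  0  1  1  1  1  1  1  1
 S  0  1  2  2  2  2  2  2
 M  0  1  2  3  3  3  3  3
 S  0  1  2  3  3  4  4  4
 S  0  1  2  3  3  4  5  5
 W  0  1  2  3  3  4  5  5
 X  0  1  2  3  3  4  5  5
 S  0  1  2  3  3  4  5  6
 F  0  1  2  3  4  4  5  6
dp[9][7] = 6. One LCS (by backtracking along matches): SSMSSS.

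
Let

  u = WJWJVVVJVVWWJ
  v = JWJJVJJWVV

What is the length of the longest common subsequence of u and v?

Let dp[i][j] be the LCS length of the first i characters of u and the first j characters of v. dp[i][j] = dp[i-1][j-1]+1 when the i-th and j-th characters match, else max(dp[i-1][j], dp[i][j-1]).
    ·  J  W  J  J  V  J  J  W  V  V
 ·  0  0  0  0  0  0  0  0  0  0  0
 W  0  0  1  1  1  1  1  1  1  1  1
 J  0  1  1  2  2  2  2  2  2  2  2
 W  0  1  2  2  2  2  2  2  3  3  3
 J  0  1  2  3  3  3  3  3  3  3  3
 V  0  1  2  3  3  4  4  4  4  4  4
 V  0  1  2  3  3  4  4  4  4  5  5
 V  0  1  2  3  3  4  4  4  4  5  6
 J  0  1  2  3  4  4  5  5  5  5  6
 V  0  1  2  3  4  5  5  5  5  6  6
 V  0  1  2  3  4  5  5  5  5  6  7
 W  0  1  2  3  4  5  5  5  6  6  7
 W  0  1  2  3  4  5  5  5  6  6  7
 J  0  1  2  3  4  5  6  6  6  6  7
dp[13][10] = 7. One LCS (by backtracking along matches): WJJVJVV.

7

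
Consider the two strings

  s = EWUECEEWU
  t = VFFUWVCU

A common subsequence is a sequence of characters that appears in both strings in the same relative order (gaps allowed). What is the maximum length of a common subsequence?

Let dp[i][j] be the LCS length of the first i characters of s and the first j characters of t. dp[i][j] = dp[i-1][j-1]+1 when the i-th and j-th characters match, else max(dp[i-1][j], dp[i][j-1]).
    ·  V  F  F  U  W  V  C  U
 ·  0  0  0  0  0  0  0  0  0
 E  0  0  0  0  0  0  0  0  0
 W  0  0  0  0  0  1  1  1  1
 U  0  0  0  0  1  1  1  1  2
 E  0  0  0  0  1  1  1  1  2
 C  0  0  0  0  1  1  1  2  2
 E  0  0  0  0  1  1  1  2  2
 E  0  0  0  0  1  1  1  2  2
 W  0  0  0  0  1  2  2  2  2
 U  0  0  0  0  1  2  2  2  3
dp[9][8] = 3. One LCS (by backtracking along matches): WCU.

3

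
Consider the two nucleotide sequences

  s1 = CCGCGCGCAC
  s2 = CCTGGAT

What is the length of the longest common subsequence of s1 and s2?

Match C at s1[1]=s2[1], then C at s1[2]=s2[2], then G at s1[5]=s2[4], then G at s1[7]=s2[5], then A at s1[9]=s2[6] — 5 bases in the same relative order in both, and the DP table's final entry dp[10][7] is also 5, so no common subsequence is longer.

5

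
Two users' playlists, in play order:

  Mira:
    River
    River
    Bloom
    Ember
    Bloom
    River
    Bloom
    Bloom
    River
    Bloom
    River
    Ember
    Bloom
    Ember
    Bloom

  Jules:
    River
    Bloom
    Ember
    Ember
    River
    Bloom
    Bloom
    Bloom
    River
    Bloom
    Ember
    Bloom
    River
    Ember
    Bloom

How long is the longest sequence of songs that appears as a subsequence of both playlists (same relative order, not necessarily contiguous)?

12

Taking River at Mira[2]=Jules[1]; then Bloom at Mira[3]=Jules[2]; then Ember at Mira[4]=Jules[4]; then Bloom at Mira[5]=Jules[6]; then Bloom at Mira[7]=Jules[7]; then Bloom at Mira[8]=Jules[8]; then River at Mira[9]=Jules[9]; then Bloom at Mira[10]=Jules[10]; then Ember at Mira[12]=Jules[11]; then Bloom at Mira[13]=Jules[12]; then Ember at Mira[14]=Jules[14]; then Bloom at Mira[15]=Jules[15] gives a common subsequence of length 12, and the DP table's final entry dp[15][15] is also 12, so no common subsequence is longer.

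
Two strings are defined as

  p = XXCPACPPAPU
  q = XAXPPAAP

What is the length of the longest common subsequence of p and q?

6

Pick X (p #1, q #1), then X (p #2, q #3), then P (p #4, q #5), then A (p #5, q #6), then A (p #9, q #7), then P (p #10, q #8); all 6 characters appear in both, in order, and the DP table's final entry dp[11][8] is also 6, so no common subsequence is longer.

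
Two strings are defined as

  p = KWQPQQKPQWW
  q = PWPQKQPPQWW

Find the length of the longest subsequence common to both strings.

One common subsequence of length 8: W at p[2]=q[2], P at p[4]=q[3], Q at p[5]=q[4], Q at p[6]=q[6], P at p[8]=q[8], Q at p[9]=q[9], W at p[10]=q[10], W at p[11]=q[11]. The LCS DP gives dp[11][11] = 8, so this is optimal.

8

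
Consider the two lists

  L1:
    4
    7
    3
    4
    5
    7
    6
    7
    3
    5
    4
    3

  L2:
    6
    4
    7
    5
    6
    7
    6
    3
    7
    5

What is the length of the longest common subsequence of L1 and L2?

7

Pick 4 [1,2]; then 7 [2,3]; then 5 [5,4]; then 7 [6,6]; then 6 [7,7]; then 7 [8,9]; then 5 [10,10]; all 7 values appear in both, in order, and the DP table's final entry dp[12][10] is also 7, so no common subsequence is longer.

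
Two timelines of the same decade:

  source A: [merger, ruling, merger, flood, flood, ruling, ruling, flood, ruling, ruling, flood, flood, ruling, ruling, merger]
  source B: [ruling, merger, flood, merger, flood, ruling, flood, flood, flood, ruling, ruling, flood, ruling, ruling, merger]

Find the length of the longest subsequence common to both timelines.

Taking ruling (source A #2, source B #1); then merger (source A #3, source B #2); then flood (source A #4, source B #3); then flood (source A #5, source B #5); then ruling (source A #6, source B #6); then flood (source A #8, source B #9); then ruling (source A #9, source B #10); then ruling (source A #10, source B #11); then flood (source A #12, source B #12); then ruling (source A #13, source B #13); then ruling (source A #14, source B #14); then merger (source A #15, source B #15) gives a common subsequence of length 12. The LCS DP gives dp[15][15] = 12, so this is optimal.

12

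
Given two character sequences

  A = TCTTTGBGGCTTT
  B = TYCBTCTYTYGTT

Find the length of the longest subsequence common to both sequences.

8

One common subsequence of length 8: T [1,1]; then C [2,3]; then T [3,5]; then T [4,7]; then T [5,9]; then G [9,11]; then T [12,12]; then T [13,13], and the DP table's final entry dp[13][13] is also 8, so no common subsequence is longer.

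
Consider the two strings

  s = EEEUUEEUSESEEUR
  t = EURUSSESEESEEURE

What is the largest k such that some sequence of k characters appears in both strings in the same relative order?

11

Match E at s[3]=t[1], then U at s[4]=t[2], then U at s[5]=t[4], then E at s[6]=t[7], then E at s[7]=t[9], then E at s[10]=t[10], then S at s[11]=t[11], then E at s[12]=t[12], then E at s[13]=t[13], then U at s[14]=t[14], then R at s[15]=t[15] — 11 characters in the same relative order in both. Since dp[15][16] = 11, nothing longer is possible.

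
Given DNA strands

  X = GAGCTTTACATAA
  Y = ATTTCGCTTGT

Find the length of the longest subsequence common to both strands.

Pick A (X #2, Y #1), G (X #3, Y #6), C (X #4, Y #7), T (X #5, Y #8), T (X #6, Y #9), T (X #11, Y #11); all 6 bases appear in both, in order. dp[13][11] = 6 confirms this is the maximum.

6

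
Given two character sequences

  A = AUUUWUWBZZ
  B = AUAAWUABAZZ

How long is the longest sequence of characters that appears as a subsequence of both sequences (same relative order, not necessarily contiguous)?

7

Let dp[i][j] be the LCS length of the first i characters of A and the first j characters of B. dp[i][j] = dp[i-1][j-1]+1 when the i-th and j-th characters match, else max(dp[i-1][j], dp[i][j-1]).
    ·  A  U  A  A  W  U  A  B  A  Z  Z
 ·  0  0  0  0  0  0  0  0  0  0  0  0
 A  0  1  1  1  1  1  1  1  1  1  1  1
 U  0  1  2  2  2  2  2  2  2  2  2  2
 U  0  1  2  2  2  2  3  3  3  3  3  3
 U  0  1  2  2  2  2  3  3  3  3  3  3
 W  0  1  2  2  2  3  3  3  3  3  3  3
 U  0  1  2  2  2  3  4  4  4  4  4  4
 W  0  1  2  2  2  3  4  4  4  4  4  4
 B  0  1  2  2  2  3  4  4  5  5  5  5
 Z  0  1  2  2  2  3  4  4  5  5  6  6
 Z  0  1  2  2  2  3  4  4  5  5  6  7
dp[10][11] = 7. One LCS (by backtracking along matches): AUWUBZZ.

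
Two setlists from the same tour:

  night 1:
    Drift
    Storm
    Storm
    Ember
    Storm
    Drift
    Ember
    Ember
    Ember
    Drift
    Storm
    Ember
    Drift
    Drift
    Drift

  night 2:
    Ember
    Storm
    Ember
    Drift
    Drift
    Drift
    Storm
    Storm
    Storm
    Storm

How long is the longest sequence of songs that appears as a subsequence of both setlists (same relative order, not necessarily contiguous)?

6

Match Ember [4,1] → Storm [5,2] → Ember [9,3] → Drift [10,4] → Drift [13,5] → Drift [14,6] — 6 songs in the same relative order in both. dp[15][10] = 6 confirms this is the maximum.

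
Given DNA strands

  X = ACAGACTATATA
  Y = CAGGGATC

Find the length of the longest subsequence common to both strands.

One common subsequence of length 5: C [2,1], A [3,2], G [4,5], A [5,6], C [6,8]. Since dp[12][8] = 5, nothing longer is possible.

5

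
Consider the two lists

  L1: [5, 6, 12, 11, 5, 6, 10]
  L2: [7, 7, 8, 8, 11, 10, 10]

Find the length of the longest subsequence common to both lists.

Let dp[i][j] be the LCS length of the first i values of L1 and the first j values of L2. dp[i][j] = dp[i-1][j-1]+1 when the i-th and j-th values match, else max(dp[i-1][j], dp[i][j-1]).
    ·  7  7  8  8 11 10 10
 ·  0  0  0  0  0  0  0  0
 5  0  0  0  0  0  0  0  0
 6  0  0  0  0  0  0  0  0
12  0  0  0  0  0  0  0  0
11  0  0  0  0  0  1  1  1
 5  0  0  0  0  0  1  1  1
 6  0  0  0  0  0  1  1  1
10  0  0  0  0  0  1  2  2
dp[7][7] = 2. One LCS (by backtracking along matches): 11, 10.

2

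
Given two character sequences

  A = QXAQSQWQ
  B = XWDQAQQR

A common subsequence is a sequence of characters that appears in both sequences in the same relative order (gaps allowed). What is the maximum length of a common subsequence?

4

Match Q at A[1]=B[4], then A at A[3]=B[5], then Q at A[4]=B[6], then Q at A[6]=B[7] — 4 characters in the same relative order in both. The LCS DP gives dp[8][8] = 4, so this is optimal.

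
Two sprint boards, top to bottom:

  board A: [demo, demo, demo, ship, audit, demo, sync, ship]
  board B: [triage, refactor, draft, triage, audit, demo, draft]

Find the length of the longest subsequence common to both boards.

Match audit [5,5] → demo [6,6] — 2 tasks in the same relative order in both. Since dp[8][7] = 2, nothing longer is possible.

2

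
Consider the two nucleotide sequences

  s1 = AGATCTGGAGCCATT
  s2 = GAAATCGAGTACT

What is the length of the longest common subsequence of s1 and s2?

Pick A [1,3], A [3,4], T [4,5], C [5,6], G [7,7], G [8,9], A [9,11], C [12,12], T [15,13]; all 9 bases appear in both, in order. The LCS DP gives dp[15][13] = 9, so this is optimal.

9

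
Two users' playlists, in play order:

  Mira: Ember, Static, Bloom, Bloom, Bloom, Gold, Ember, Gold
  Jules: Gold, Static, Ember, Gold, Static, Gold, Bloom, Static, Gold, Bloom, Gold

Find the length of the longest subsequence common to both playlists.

Pick Ember [1,3]; then Static [2,5]; then Bloom [3,7]; then Bloom [5,10]; then Gold [8,11]; all 5 songs appear in both, in order. dp[8][11] = 5 confirms this is the maximum.

5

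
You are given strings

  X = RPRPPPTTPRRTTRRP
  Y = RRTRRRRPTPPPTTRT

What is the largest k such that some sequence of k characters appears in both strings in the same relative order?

Pick R at X[1]=Y[7], P at X[2]=Y[8], P at X[4]=Y[10], P at X[5]=Y[11], P at X[6]=Y[12], T at X[7]=Y[13], T at X[8]=Y[14], R at X[11]=Y[15], T at X[13]=Y[16]; all 9 characters appear in both, in order. The LCS DP gives dp[16][16] = 9, so this is optimal.

9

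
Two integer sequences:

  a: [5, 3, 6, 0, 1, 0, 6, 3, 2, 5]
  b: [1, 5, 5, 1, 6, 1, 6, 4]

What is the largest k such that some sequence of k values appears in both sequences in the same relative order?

Let dp[i][j] be the LCS length of the first i values of a and the first j values of b. dp[i][j] = dp[i-1][j-1]+1 when the i-th and j-th values match, else max(dp[i-1][j], dp[i][j-1]).
    ·  1  5  5  1  6  1  6  4
 ·  0  0  0  0  0  0  0  0  0
 5  0  0  1  1  1  1  1  1  1
 3  0  0  1  1  1  1  1  1  1
 6  0  0  1  1  1  2  2  2  2
 0  0  0  1  1  1  2  2  2  2
 1  0  1  1  1  2  2  3  3  3
 0  0  1  1  1  2  2  3  3  3
 6  0  1  1  1  2  3  3  4  4
 3  0  1  1  1  2  3  3  4  4
 2  0  1  1  1  2  3  3  4  4
 5  0  1  2  2  2  3  3  4  4
dp[10][8] = 4. One LCS (by backtracking along matches): 5, 6, 1, 6.

4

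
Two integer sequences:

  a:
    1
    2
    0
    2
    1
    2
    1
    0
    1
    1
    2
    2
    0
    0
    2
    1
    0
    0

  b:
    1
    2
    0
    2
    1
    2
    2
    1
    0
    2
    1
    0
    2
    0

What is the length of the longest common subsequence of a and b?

12

Match 1 at a[1]=b[1]; then 2 at a[2]=b[2]; then 0 at a[3]=b[3]; then 2 at a[4]=b[4]; then 1 at a[5]=b[5]; then 2 at a[6]=b[7]; then 1 at a[7]=b[8]; then 0 at a[8]=b[9]; then 1 at a[10]=b[11]; then 0 at a[14]=b[12]; then 2 at a[15]=b[13]; then 0 at a[18]=b[14] — 12 values in the same relative order in both, and the DP table's final entry dp[18][14] is also 12, so no common subsequence is longer.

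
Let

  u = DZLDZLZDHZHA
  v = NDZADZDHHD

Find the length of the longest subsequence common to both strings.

7

Let dp[i][j] be the LCS length of the first i characters of u and the first j characters of v. dp[i][j] = dp[i-1][j-1]+1 when the i-th and j-th characters match, else max(dp[i-1][j], dp[i][j-1]).
    ·  N  D  Z  A  D  Z  D  H  H  D
 ·  0  0  0  0  0  0  0  0  0  0  0
 D  0  0  1  1  1  1  1  1  1  1  1
 Z  0  0  1  2  2  2  2  2  2  2  2
 L  0  0  1  2  2  2  2  2  2  2  2
 D  0  0  1  2  2  3  3  3  3  3  3
 Z  0  0  1  2  2  3  4  4  4  4  4
 L  0  0  1  2  2  3  4  4  4  4  4
 Z  0  0  1  2  2  3  4  4  4  4  4
 D  0  0  1  2  2  3  4  5  5  5  5
 H  0  0  1  2  2  3  4  5  6  6  6
 Z  0  0  1  2  2  3  4  5  6  6  6
 H  0  0  1  2  2  3  4  5  6  7  7
 A  0  0  1  2  3  3  4  5  6  7  7
dp[12][10] = 7. One LCS (by backtracking along matches): DZDZDHH.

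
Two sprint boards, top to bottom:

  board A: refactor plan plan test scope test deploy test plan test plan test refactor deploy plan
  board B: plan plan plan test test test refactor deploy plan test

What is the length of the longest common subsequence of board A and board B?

Taking plan [2,2] → plan [3,3] → test [8,4] → test [10,5] → test [12,6] → refactor [13,7] → deploy [14,8] → plan [15,9] gives a common subsequence of length 8. Since dp[15][10] = 8, nothing longer is possible.

8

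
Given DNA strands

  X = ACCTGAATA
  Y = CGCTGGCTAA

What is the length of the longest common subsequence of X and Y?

Pick C (X #2, Y #1), then C (X #3, Y #3), then T (X #4, Y #4), then G (X #5, Y #6), then A (X #7, Y #9), then A (X #9, Y #10); all 6 bases appear in both, in order. Since dp[9][10] = 6, nothing longer is possible.

6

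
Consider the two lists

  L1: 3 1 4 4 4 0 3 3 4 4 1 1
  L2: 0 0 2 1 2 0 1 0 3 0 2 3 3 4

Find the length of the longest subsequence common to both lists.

Pick 3 [1,9], 0 [6,10], 3 [7,12], 3 [8,13], 4 [10,14]; all 5 values appear in both, in order. dp[12][14] = 5 confirms this is the maximum.

5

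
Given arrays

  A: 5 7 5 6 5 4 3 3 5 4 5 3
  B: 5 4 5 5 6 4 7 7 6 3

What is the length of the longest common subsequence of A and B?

5

Pick 5 (A #1, B #3); then 5 (A #3, B #4); then 6 (A #4, B #5); then 4 (A #6, B #6); then 3 (A #12, B #10); all 5 values appear in both, in order. The LCS DP gives dp[12][10] = 5, so this is optimal.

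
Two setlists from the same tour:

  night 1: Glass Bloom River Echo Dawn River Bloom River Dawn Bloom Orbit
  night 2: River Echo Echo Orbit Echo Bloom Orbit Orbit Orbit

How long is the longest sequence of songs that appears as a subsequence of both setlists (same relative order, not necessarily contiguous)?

One common subsequence of length 4: River [3,1], then Echo [4,5], then Bloom [7,6], then Orbit [11,9]. Since dp[11][9] = 4, nothing longer is possible.

4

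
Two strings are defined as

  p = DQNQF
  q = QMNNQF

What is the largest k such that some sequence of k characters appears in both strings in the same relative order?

4

Let dp[i][j] be the LCS length of the first i characters of p and the first j characters of q. dp[i][j] = dp[i-1][j-1]+1 when the i-th and j-th characters match, else max(dp[i-1][j], dp[i][j-1]).
    ·  Q  M  N  N  Q  F
 ·  0  0  0  0  0  0  0
 D  0  0  0  0  0  0  0
 Q  0  1  1  1  1  1  1
 N  0  1  1  2  2  2  2
 Q  0  1  1  2  2  3  3
 F  0  1  1  2  2  3  4
dp[5][6] = 4. One LCS (by backtracking along matches): QNQF.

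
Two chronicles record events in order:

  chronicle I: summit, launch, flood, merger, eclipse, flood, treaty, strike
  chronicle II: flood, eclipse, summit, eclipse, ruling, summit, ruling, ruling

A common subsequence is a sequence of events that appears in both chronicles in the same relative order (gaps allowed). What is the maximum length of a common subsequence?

2

Taking summit at chronicle I[1]=chronicle II[3], eclipse at chronicle I[5]=chronicle II[4] gives a common subsequence of length 2. dp[8][8] = 2 confirms this is the maximum.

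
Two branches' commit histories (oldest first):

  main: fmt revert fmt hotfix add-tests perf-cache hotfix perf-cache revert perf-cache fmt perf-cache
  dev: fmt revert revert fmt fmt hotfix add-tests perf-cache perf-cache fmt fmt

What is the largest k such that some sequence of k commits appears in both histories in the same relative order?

One common subsequence of length 8: fmt at main[1]=dev[1] → revert at main[2]=dev[3] → fmt at main[3]=dev[5] → hotfix at main[4]=dev[6] → add-tests at main[5]=dev[7] → perf-cache at main[6]=dev[8] → perf-cache at main[8]=dev[9] → fmt at main[11]=dev[11]. dp[12][11] = 8 confirms this is the maximum.

8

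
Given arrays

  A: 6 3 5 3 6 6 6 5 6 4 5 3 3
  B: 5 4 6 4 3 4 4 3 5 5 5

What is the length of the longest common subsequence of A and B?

Taking 6 [1,3], 3 [2,8], 5 [3,9], 5 [8,10], 5 [11,11] gives a common subsequence of length 5. The LCS DP gives dp[13][11] = 5, so this is optimal.

5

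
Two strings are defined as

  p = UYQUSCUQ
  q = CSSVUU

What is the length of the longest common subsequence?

Let dp[i][j] be the LCS length of the first i characters of p and the first j characters of q. dp[i][j] = dp[i-1][j-1]+1 when the i-th and j-th characters match, else max(dp[i-1][j], dp[i][j-1]).
    ·  C  S  S  V  U  U
 ·  0  0  0  0  0  0  0
 U  0  0  0  0  0  1  1
 Y  0  0  0  0  0  1  1
 Q  0  0  0  0  0  1  1
 U  0  0  0  0  0  1  2
 S  0  0  1  1  1  1  2
 C  0  1  1  1  1  1  2
 U  0  1  1  1  1  2  2
 Q  0  1  1  1  1  2  2
dp[8][6] = 2. One LCS (by backtracking along matches): UU.

2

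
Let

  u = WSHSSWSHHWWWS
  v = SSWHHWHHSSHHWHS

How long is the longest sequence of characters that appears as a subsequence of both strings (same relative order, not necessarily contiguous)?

8

Match W (u #1, v #6); then H (u #3, v #8); then S (u #5, v #9); then S (u #7, v #10); then H (u #8, v #11); then H (u #9, v #12); then W (u #10, v #13); then S (u #13, v #15) — 8 characters in the same relative order in both. Since dp[13][15] = 8, nothing longer is possible.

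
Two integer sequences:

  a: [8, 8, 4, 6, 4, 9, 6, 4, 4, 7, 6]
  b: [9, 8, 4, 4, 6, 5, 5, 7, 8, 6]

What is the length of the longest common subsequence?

6

Let dp[i][j] be the LCS length of the first i values of a and the first j values of b. dp[i][j] = dp[i-1][j-1]+1 when the i-th and j-th values match, else max(dp[i-1][j], dp[i][j-1]).
    ·  9  8  4  4  6  5  5  7  8  6
 ·  0  0  0  0  0  0  0  0  0  0  0
 8  0  0  1  1  1  1  1  1  1  1  1
 8  0  0  1  1  1  1  1  1  1  2  2
 4  0  0  1  2  2  2  2  2  2  2  2
 6  0  0  1  2  2  3  3  3  3  3  3
 4  0  0  1  2  3  3  3  3  3  3  3
 9  0  1  1  2  3  3  3  3  3  3  3
 6  0  1  1  2  3  4  4  4  4  4  4
 4  0  1  1  2  3  4  4  4  4  4  4
 4  0  1  1  2  3  4  4  4  4  4  4
 7  0  1  1  2  3  4  4  4  5  5  5
 6  0  1  1  2  3  4  4  4  5  5  6
dp[11][10] = 6. One LCS (by backtracking along matches): 8, 4, 4, 6, 7, 6.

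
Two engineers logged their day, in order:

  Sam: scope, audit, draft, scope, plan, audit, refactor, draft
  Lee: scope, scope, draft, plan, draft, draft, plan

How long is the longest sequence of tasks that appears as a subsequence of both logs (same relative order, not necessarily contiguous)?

Taking scope at Sam[1]=Lee[2], then draft at Sam[3]=Lee[3], then plan at Sam[5]=Lee[4], then draft at Sam[8]=Lee[6] gives a common subsequence of length 4. Since dp[8][7] = 4, nothing longer is possible.

4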